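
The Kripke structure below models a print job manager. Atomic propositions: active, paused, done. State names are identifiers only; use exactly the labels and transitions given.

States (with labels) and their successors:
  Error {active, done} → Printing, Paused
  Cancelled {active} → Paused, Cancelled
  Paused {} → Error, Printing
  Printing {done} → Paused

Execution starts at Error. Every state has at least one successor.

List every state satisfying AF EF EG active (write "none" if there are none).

States satisfying EF EG active: {Cancelled}.
States satisfying AF EF EG active: {Cancelled}.

{Cancelled}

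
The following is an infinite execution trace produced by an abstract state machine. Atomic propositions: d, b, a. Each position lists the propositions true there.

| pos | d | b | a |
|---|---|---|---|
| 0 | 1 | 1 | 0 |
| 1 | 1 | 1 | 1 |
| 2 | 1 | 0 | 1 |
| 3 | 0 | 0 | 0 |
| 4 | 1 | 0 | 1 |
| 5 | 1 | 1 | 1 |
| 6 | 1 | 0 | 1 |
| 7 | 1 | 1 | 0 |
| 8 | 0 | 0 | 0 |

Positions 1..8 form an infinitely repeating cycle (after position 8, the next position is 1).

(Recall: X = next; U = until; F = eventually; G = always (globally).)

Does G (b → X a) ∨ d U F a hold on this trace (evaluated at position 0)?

b → X a must hold at every position from 0 onward. It fails at position 7, so G (b → X a) is false.
Positions where b holds: 0, 1, 5, 7.
Check X a at each: 0→ok, 1→ok, 5→ok, 7→fails.
Walking from position 0: F a first holds at position 0, and d holds at every earlier position along the way, so d U F a holds.
At position 0: G (b → X a) is false; d U F a is true; so G (b → X a) ∨ d U F a is true.

Yes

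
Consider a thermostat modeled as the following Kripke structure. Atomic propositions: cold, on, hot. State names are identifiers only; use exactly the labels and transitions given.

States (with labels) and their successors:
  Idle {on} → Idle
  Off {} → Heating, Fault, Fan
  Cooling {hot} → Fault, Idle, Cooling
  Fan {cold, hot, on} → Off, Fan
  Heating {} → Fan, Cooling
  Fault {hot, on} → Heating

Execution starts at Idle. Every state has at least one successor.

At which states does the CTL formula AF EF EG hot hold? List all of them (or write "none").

{Off, Cooling, Fan, Heating, Fault}

States satisfying EF EG hot: {Off, Cooling, Fan, Heating, Fault}.
States satisfying AF EF EG hot: {Off, Cooling, Fan, Heating, Fault}.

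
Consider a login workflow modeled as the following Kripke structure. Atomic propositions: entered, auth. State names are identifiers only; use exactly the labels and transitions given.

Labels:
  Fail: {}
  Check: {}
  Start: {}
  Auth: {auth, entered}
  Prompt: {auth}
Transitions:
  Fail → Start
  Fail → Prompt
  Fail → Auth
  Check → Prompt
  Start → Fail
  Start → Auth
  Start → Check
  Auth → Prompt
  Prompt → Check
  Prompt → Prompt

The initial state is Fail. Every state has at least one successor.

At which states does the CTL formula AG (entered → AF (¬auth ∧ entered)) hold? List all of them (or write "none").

States satisfying entered → AF (¬auth ∧ entered): {Fail, Check, Start, Prompt}.
States satisfying AG (entered → AF (¬auth ∧ entered)): {Check, Prompt}.

{Check, Prompt}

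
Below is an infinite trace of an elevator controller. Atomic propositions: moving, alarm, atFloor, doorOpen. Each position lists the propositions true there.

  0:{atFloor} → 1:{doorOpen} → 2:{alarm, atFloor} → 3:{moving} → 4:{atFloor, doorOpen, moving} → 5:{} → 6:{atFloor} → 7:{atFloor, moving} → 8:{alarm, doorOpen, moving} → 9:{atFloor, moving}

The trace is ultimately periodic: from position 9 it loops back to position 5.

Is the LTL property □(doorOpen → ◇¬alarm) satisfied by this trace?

Yes

doorOpen → ◇¬alarm holds at every position 0..9, and those are all positions ever visited, so □(doorOpen → ◇¬alarm) holds.
Positions where doorOpen holds: 1, 4, 8.
Check ◇¬alarm at each: 1→ok, 4→ok, 8→ok.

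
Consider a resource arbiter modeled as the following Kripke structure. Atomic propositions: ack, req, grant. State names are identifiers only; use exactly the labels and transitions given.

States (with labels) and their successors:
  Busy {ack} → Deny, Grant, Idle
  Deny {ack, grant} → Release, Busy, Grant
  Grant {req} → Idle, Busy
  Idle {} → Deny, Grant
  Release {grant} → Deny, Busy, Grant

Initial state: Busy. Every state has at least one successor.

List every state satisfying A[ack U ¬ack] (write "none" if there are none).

States satisfying ack: {Busy, Deny}.
States satisfying ¬ack: {Grant, Idle, Release}.
States satisfying A[ack U ¬ack]: {Grant, Idle, Release}.

{Grant, Idle, Release}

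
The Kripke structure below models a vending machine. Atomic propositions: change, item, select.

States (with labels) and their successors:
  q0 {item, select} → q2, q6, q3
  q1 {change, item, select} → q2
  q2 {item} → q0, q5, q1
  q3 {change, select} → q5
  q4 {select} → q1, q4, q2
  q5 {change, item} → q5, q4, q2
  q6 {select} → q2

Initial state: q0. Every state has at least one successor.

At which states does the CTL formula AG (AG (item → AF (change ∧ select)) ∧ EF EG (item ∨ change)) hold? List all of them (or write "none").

none

States satisfying AG (AG (item → AF (change ∧ select)) ∧ EF EG (item ∨ change)): ∅.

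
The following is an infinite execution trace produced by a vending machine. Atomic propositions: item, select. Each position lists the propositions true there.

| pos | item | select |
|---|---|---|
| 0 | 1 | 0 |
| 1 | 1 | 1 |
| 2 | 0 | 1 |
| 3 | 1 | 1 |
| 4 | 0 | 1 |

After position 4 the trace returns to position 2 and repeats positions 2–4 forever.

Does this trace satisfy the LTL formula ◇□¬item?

□¬item is false at every position 0..4, so it never becomes true and ◇□¬item fails.

No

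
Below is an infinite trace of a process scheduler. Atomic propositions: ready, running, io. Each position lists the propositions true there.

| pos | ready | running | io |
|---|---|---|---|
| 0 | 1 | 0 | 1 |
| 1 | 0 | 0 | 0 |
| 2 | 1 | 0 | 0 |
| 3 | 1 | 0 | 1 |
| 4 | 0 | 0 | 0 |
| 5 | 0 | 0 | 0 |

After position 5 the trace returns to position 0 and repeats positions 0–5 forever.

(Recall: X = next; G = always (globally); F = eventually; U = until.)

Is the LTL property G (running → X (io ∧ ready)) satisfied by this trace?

running → X (io ∧ ready) holds at every position 0..5, and those are all positions ever visited, so G (running → X (io ∧ ready)) holds.

Satisfied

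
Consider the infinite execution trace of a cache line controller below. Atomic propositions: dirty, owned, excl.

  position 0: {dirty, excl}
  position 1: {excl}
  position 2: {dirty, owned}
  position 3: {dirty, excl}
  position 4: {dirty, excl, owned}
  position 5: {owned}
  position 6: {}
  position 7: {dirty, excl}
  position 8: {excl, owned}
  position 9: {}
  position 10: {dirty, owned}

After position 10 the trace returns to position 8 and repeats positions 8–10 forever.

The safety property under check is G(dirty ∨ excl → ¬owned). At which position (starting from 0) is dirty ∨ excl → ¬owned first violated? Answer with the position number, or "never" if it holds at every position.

Check dirty ∨ excl → ¬owned at each position in order: 0 ✓, 1 ✓.
At position 2 the labels are {dirty, owned}, so dirty ∨ excl → ¬owned is false there. This is the first violation.

2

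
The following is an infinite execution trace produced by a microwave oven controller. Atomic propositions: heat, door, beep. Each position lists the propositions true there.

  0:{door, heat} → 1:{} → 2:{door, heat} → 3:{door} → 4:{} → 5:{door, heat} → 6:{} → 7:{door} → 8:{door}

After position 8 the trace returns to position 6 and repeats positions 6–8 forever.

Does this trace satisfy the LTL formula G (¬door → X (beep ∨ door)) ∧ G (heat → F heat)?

Yes

¬door → X (beep ∨ door) holds at every position 0..8, and those are all positions ever visited, so G (¬door → X (beep ∨ door)) holds.
Positions where ¬door holds: 1, 4, 6.
Check X (beep ∨ door) at each: 1→ok, 4→ok, 6→ok.
heat → F heat holds at every position 0..8, and those are all positions ever visited, so G (heat → F heat) holds.
Positions where heat holds: 0, 2, 5.
Check F heat at each: 0→ok, 2→ok, 5→ok.
At position 0: G (¬door → X (beep ∨ door)) is true; G (heat → F heat) is true; so G (¬door → X (beep ∨ door)) ∧ G (heat → F heat) is true.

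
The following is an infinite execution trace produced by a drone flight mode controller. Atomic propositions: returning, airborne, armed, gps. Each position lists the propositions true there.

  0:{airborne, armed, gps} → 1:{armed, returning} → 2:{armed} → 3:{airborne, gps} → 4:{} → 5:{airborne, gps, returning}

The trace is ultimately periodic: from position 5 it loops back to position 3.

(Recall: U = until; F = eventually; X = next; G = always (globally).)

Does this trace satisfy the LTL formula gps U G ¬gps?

Walking from position 0: at position 1, G ¬gps has not yet held and gps fails, so gps U G ¬gps is false.

Does not hold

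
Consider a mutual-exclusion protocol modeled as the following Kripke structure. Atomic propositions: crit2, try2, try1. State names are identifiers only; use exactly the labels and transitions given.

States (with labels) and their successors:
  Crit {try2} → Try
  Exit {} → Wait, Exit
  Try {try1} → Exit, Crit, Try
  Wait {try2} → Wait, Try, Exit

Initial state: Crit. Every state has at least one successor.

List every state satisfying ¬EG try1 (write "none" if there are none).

States satisfying try1: {Try}.
States satisfying EG try1: {Try}.
States satisfying ¬EG try1: {Crit, Exit, Wait}.

{Crit, Exit, Wait}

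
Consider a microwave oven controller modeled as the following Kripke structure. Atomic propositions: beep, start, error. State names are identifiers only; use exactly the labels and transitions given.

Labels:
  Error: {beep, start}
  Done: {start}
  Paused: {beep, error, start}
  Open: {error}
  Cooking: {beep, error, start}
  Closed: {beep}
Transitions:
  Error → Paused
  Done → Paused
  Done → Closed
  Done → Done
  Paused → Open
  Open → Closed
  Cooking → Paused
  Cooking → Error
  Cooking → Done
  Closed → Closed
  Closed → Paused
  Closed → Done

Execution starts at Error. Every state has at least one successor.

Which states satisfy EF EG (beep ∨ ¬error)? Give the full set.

States satisfying EG (beep ∨ ¬error): {Done, Cooking, Closed}.
States satisfying EF EG (beep ∨ ¬error): {Error, Done, Paused, Open, Cooking, Closed}.

{Error, Done, Paused, Open, Cooking, Closed}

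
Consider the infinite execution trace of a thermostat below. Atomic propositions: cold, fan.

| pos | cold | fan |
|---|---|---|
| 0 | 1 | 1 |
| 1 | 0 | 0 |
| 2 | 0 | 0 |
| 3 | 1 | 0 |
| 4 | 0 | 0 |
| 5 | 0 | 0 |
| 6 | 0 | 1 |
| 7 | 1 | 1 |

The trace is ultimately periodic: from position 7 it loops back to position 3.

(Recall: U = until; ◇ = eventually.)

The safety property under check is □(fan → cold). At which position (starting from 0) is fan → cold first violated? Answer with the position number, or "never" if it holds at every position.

6

Check fan → cold at each position in order: 0 ✓, 1 ✓, 2 ✓, 3 ✓, 4 ✓, 5 ✓.
At position 6 the labels are {fan}, so fan → cold is false there. This is the first violation.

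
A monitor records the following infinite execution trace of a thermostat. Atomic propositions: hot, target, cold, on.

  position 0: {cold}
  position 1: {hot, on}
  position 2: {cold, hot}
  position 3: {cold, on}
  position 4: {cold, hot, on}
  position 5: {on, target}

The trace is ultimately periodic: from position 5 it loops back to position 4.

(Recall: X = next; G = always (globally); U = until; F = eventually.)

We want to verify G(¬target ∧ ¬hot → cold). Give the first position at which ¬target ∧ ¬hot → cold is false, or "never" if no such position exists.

never

¬target ∧ ¬hot → cold holds at every position 0..5, and those are all the positions the trace ever visits, so the invariant G(¬target ∧ ¬hot → cold) is never violated.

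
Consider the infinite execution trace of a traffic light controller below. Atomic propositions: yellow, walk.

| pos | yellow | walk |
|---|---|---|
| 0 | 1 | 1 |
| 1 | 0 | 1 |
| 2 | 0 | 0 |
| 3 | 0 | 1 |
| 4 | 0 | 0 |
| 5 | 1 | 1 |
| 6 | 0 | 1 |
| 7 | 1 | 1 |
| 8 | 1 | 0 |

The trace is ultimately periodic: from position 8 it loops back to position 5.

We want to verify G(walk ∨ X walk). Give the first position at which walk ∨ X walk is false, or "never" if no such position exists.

walk ∨ X walk holds at every position 0..8, and those are all the positions the trace ever visits, so the invariant G(walk ∨ X walk) is never violated.

never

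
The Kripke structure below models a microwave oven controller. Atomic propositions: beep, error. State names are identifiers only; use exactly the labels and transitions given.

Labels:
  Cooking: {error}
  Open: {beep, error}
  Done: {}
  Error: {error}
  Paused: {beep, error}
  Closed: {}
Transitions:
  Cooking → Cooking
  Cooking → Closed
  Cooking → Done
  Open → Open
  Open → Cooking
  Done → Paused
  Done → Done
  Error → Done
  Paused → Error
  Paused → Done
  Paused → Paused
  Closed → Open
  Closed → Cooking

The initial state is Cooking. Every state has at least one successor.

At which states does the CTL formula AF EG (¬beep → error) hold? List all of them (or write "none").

States satisfying EG (¬beep → error): {Cooking, Open, Paused}.
States satisfying AF EG (¬beep → error): {Cooking, Open, Paused, Closed}.

{Cooking, Open, Paused, Closed}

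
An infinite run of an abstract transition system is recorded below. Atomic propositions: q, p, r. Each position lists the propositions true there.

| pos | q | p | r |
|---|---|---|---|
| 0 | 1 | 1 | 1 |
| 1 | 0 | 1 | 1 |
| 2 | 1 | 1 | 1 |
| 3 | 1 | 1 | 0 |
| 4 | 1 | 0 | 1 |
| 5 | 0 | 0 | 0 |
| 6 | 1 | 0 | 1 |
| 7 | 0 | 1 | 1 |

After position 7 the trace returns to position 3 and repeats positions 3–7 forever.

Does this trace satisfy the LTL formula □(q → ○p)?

Does not hold

q → ○p must hold at every position from 0 onward. It fails at position 3, so □(q → ○p) is false.
Positions where q holds: 0, 2, 3, 4, 6.
Check ○p at each: 0→ok, 2→ok, 3→fails, 4→fails, 6→ok.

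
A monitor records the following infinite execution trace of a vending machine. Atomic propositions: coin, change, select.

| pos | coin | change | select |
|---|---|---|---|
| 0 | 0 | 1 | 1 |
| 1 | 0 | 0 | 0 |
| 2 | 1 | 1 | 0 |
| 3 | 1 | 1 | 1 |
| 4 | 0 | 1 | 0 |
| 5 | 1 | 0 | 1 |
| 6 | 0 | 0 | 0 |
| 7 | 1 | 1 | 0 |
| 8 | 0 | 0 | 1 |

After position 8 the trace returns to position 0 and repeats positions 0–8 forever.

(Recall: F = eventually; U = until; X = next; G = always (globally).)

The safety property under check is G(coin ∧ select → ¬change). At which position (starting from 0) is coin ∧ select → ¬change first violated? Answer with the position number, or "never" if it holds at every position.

Check coin ∧ select → ¬change at each position in order: 0 ✓, 1 ✓, 2 ✓.
At position 3 the labels are {change, coin, select}, so coin ∧ select → ¬change is false there. This is the first violation.

3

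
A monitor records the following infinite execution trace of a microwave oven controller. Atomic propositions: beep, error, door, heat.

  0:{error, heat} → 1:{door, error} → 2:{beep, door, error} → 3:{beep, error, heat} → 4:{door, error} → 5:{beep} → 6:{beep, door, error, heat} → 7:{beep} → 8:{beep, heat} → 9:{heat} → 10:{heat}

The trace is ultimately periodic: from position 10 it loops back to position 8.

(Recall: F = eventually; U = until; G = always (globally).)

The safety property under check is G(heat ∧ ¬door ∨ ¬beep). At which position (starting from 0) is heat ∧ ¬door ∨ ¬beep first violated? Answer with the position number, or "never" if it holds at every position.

2

Check heat ∧ ¬door ∨ ¬beep at each position in order: 0 ✓, 1 ✓.
At position 2 the labels are {beep, door, error}, so heat ∧ ¬door ∨ ¬beep is false there. This is the first violation.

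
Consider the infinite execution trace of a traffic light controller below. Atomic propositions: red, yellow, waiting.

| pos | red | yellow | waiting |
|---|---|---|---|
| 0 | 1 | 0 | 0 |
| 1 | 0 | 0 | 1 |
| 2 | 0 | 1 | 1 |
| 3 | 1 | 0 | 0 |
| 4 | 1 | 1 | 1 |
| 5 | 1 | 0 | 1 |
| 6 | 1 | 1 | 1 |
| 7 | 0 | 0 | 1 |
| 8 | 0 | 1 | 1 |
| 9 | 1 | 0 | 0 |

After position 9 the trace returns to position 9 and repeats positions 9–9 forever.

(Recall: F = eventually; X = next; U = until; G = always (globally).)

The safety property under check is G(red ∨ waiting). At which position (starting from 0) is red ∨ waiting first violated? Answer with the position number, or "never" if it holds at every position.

red ∨ waiting holds at every position 0..9, and those are all the positions the trace ever visits, so the invariant G(red ∨ waiting) is never violated.

never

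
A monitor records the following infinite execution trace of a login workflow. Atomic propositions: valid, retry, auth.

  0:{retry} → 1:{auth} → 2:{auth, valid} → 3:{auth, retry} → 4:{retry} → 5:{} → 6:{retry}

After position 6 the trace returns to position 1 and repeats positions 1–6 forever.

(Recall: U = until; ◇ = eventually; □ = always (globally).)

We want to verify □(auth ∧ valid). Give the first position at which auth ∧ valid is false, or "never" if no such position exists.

0

At position 0 the labels are {retry}, so auth ∧ valid is false there. This is the first violation.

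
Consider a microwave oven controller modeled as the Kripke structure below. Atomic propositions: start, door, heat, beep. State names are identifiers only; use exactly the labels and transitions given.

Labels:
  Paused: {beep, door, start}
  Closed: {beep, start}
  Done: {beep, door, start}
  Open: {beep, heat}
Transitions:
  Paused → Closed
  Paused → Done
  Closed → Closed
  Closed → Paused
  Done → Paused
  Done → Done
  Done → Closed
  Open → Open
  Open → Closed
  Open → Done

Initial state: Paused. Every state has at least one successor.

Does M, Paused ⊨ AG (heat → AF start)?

Yes

States satisfying heat → AF start: {Paused, Closed, Done}.
States satisfying AG (heat → AF start): {Paused, Closed, Done}.
Every state reachable from Paused satisfies heat → AF start.
Paused ∈ Sat(AG (heat → AF start)).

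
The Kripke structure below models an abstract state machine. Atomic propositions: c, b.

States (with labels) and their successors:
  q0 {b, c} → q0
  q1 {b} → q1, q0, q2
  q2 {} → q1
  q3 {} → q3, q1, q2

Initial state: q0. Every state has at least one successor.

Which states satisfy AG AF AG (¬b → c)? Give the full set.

States satisfying AF AG (¬b → c): {q0}.
States satisfying AG AF AG (¬b → c): {q0}.

{q0}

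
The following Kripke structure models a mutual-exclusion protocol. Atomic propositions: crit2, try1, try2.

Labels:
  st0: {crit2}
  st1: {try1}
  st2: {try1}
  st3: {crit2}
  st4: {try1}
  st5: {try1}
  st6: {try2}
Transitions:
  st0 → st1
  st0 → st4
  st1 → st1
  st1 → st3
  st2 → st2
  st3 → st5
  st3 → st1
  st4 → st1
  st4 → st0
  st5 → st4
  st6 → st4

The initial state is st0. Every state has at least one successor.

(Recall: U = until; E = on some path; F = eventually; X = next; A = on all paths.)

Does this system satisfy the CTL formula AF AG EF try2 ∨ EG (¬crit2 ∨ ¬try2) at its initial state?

States satisfying AG EF try2: ∅.
States satisfying AF AG EF try2: ∅.
States satisfying ¬crit2 ∨ ¬try2: {st0, st1, st2, st3, st4, st5, st6}.
States satisfying EG (¬crit2 ∨ ¬try2): {st0, st1, st2, st3, st4, st5, st6}.
States satisfying AF AG EF try2 ∨ EG (¬crit2 ∨ ¬try2): {st0, st1, st2, st3, st4, st5, st6}.
st0 ∈ Sat(AF AG EF try2 ∨ EG (¬crit2 ∨ ¬try2)).

Yes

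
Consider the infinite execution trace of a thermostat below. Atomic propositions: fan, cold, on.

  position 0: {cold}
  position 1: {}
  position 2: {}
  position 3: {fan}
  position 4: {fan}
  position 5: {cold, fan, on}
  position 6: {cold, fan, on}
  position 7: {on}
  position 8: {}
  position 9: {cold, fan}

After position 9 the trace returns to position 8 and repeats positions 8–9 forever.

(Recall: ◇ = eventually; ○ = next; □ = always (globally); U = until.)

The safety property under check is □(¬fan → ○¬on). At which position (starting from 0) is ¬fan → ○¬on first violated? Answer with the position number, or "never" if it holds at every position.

¬fan → ○¬on holds at every position 0..9, and those are all the positions the trace ever visits, so the invariant □(¬fan → ○¬on) is never violated.

never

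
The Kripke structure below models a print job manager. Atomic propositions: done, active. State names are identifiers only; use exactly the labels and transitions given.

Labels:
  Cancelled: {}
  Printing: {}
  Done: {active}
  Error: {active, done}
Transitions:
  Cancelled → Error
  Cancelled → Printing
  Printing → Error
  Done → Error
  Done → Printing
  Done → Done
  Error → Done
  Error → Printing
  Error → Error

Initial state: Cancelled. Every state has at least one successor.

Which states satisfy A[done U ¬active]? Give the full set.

States satisfying done: {Error}.
States satisfying ¬active: {Cancelled, Printing}.
States satisfying A[done U ¬active]: {Cancelled, Printing}.

{Cancelled, Printing}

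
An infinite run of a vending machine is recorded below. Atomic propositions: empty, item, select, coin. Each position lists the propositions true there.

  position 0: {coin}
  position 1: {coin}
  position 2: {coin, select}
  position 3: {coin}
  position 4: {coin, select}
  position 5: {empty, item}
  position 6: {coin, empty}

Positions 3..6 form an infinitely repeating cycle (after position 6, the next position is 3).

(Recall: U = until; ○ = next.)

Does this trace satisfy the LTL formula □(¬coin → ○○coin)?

Holds

¬coin → ○○coin holds at every position 0..6, and those are all positions ever visited, so □(¬coin → ○○coin) holds.
Positions where ¬coin holds: 5.
Check ○○coin at each: 5→ok.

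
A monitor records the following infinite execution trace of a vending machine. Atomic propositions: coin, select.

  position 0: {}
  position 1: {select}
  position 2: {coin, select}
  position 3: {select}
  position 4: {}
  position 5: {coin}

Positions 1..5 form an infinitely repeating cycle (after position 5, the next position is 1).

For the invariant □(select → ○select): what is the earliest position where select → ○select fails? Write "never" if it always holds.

Check select → ○select at each position in order: 0 ✓, 1 ✓, 2 ✓.
At position 3 the labels are {select} and the next position 4 has {}, so select → ○select is false there. This is the first violation.

3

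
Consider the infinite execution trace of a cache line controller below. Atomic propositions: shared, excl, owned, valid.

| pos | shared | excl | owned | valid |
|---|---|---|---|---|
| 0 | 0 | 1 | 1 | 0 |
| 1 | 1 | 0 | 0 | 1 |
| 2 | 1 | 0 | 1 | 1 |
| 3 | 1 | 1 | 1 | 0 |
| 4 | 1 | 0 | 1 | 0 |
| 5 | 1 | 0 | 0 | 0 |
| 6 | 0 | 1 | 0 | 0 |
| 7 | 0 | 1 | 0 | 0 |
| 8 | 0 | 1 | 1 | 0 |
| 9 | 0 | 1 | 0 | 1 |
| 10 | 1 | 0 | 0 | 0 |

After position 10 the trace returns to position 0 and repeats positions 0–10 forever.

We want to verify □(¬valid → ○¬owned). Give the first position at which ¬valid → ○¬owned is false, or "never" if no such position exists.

3

Check ¬valid → ○¬owned at each position in order: 0 ✓, 1 ✓, 2 ✓.
At position 3 the labels are {excl, owned, shared} and the next position 4 has {owned, shared}, so ¬valid → ○¬owned is false there. This is the first violation.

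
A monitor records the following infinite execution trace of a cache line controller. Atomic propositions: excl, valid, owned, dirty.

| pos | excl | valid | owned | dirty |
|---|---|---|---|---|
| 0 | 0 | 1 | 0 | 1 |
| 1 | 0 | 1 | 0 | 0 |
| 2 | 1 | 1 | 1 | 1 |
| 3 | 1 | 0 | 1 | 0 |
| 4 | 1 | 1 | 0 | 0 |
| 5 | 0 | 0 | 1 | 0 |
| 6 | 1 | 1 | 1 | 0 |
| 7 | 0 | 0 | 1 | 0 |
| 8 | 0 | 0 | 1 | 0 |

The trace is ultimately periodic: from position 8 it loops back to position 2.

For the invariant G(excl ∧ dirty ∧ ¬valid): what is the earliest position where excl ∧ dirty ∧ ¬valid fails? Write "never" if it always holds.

0

At position 0 the labels are {dirty, valid}, so excl ∧ dirty ∧ ¬valid is false there. This is the first violation.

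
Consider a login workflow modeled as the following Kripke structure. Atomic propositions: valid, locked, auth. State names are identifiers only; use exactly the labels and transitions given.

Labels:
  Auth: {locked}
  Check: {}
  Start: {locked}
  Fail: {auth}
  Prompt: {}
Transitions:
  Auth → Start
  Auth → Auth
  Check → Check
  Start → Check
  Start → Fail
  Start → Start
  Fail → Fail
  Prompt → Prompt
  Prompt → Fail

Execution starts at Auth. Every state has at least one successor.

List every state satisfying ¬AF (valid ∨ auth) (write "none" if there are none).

{Auth, Check, Start, Prompt}

States satisfying valid ∨ auth: {Fail}.
States satisfying AF (valid ∨ auth): {Fail}.
States satisfying ¬AF (valid ∨ auth): {Auth, Check, Start, Prompt}.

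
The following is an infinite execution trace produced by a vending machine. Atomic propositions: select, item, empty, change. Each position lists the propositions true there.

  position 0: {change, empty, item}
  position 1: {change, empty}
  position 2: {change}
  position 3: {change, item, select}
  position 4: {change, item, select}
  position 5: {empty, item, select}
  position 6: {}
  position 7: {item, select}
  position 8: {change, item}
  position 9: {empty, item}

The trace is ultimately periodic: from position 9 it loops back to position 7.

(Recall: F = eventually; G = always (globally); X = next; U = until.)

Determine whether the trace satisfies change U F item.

Walking from position 0: F item first holds at position 0, and change holds at every earlier position along the way, so change U F item holds.

Holds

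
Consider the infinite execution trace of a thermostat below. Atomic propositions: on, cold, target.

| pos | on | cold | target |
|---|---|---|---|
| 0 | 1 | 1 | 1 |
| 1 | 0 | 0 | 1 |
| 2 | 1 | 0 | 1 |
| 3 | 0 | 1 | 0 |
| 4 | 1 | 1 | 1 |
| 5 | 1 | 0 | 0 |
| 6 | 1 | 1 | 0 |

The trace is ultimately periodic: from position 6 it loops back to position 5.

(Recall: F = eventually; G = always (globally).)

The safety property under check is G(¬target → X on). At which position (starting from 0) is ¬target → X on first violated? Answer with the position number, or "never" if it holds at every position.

never

¬target → X on holds at every position 0..6, and those are all the positions the trace ever visits, so the invariant G(¬target → X on) is never violated.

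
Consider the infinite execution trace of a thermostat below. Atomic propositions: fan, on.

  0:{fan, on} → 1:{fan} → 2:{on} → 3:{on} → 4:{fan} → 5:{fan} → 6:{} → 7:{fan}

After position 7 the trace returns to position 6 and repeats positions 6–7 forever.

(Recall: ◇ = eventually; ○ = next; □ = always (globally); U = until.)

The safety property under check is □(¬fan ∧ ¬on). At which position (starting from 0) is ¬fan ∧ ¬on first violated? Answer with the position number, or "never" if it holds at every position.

At position 0 the labels are {fan, on}, so ¬fan ∧ ¬on is false there. This is the first violation.

0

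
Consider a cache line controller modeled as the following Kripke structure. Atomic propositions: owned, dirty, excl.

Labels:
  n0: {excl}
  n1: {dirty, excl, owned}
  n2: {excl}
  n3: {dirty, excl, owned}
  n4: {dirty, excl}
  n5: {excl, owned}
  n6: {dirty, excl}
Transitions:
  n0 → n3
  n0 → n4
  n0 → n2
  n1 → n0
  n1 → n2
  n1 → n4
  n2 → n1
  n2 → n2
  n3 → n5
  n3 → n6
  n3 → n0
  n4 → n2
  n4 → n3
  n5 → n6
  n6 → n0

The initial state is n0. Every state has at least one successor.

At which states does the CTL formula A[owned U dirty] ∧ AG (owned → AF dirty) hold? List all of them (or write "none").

States satisfying owned: {n1, n3, n5}.
States satisfying dirty: {n1, n3, n4, n6}.
States satisfying A[owned U dirty]: {n1, n3, n4, n5, n6}.
States satisfying owned → AF dirty: {n0, n1, n2, n3, n4, n5, n6}.
States satisfying AG (owned → AF dirty): {n0, n1, n2, n3, n4, n5, n6}.
States satisfying A[owned U dirty] ∧ AG (owned → AF dirty): {n1, n3, n4, n5, n6}.

{n1, n3, n4, n5, n6}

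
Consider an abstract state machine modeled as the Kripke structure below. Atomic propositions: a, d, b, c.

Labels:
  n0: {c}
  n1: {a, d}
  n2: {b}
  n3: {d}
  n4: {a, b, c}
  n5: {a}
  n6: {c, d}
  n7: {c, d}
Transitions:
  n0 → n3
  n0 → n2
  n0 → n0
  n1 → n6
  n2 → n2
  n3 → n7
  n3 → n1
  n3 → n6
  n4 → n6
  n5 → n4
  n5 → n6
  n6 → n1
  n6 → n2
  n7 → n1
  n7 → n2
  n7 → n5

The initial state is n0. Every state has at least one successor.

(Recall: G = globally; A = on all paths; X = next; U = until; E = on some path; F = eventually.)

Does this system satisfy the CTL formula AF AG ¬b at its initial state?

States satisfying AG ¬b: ∅.
States satisfying AF AG ¬b: ∅.
There is a path from n0 along which AG ¬b never holds.
n0 ∉ Sat(AF AG ¬b).

Does not hold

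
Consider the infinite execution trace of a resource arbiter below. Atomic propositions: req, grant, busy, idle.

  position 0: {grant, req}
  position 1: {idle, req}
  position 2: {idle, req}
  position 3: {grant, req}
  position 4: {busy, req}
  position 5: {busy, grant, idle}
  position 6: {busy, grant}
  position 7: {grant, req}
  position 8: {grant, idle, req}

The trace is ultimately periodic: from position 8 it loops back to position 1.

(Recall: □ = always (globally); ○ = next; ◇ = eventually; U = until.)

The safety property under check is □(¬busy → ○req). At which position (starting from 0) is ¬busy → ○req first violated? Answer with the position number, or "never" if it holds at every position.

¬busy → ○req holds at every position 0..8, and those are all the positions the trace ever visits, so the invariant □(¬busy → ○req) is never violated.

never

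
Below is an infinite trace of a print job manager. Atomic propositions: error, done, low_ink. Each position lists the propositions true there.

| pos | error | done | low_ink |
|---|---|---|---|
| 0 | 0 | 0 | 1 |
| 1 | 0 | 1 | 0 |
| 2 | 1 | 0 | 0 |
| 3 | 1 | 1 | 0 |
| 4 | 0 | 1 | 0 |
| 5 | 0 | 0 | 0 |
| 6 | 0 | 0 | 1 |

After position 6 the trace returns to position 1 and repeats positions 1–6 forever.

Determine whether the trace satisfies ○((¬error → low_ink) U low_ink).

Does not hold

The position after 0 is 1; (¬error → low_ink) U low_ink is false there.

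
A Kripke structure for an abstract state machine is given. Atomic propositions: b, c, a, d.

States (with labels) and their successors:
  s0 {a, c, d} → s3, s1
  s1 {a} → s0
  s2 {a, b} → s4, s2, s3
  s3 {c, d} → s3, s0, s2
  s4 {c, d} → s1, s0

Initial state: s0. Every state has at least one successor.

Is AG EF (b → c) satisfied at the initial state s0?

States satisfying EF (b → c): {s0, s1, s2, s3, s4}.
States satisfying AG EF (b → c): {s0, s1, s2, s3, s4}.
Every state reachable from s0 satisfies EF (b → c).
s0 ∈ Sat(AG EF (b → c)).

Holds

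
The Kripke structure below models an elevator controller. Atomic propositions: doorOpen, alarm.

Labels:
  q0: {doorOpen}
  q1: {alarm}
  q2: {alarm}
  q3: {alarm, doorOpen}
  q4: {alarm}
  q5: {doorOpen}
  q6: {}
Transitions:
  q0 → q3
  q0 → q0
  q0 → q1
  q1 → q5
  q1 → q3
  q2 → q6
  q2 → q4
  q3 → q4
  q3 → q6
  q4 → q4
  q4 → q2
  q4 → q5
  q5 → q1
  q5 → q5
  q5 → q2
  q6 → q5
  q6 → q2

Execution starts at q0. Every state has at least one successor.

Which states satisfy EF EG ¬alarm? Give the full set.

States satisfying EG ¬alarm: {q0, q5, q6}.
States satisfying EF EG ¬alarm: {q0, q1, q2, q3, q4, q5, q6}.

{q0, q1, q2, q3, q4, q5, q6}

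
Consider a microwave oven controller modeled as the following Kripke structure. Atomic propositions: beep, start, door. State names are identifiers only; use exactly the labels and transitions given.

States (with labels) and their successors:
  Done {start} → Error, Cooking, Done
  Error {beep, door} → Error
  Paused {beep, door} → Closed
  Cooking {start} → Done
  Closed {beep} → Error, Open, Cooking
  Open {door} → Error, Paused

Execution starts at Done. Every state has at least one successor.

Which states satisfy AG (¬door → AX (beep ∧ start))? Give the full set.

States satisfying ¬door → AX (beep ∧ start): {Error, Paused, Open}.
States satisfying AG (¬door → AX (beep ∧ start)): {Error}.

{Error}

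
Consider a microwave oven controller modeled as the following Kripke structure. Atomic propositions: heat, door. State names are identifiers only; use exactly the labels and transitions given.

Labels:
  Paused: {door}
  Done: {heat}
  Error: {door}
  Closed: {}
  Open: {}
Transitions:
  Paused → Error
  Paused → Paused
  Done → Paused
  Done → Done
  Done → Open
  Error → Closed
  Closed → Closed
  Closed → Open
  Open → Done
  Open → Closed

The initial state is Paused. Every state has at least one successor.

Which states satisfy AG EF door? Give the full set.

States satisfying EF door: {Paused, Done, Error, Closed, Open}.
States satisfying AG EF door: {Paused, Done, Error, Closed, Open}.

{Paused, Done, Error, Closed, Open}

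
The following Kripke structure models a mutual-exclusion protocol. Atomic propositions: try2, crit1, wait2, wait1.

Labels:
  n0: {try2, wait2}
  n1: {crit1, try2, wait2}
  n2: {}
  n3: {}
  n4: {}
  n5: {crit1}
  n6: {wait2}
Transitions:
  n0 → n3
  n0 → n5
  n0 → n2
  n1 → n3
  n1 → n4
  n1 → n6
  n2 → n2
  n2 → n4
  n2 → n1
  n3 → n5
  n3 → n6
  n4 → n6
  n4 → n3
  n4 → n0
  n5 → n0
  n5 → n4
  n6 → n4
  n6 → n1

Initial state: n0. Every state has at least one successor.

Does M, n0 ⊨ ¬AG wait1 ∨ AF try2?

Satisfied

States satisfying wait1: ∅.
States satisfying AG wait1: ∅.
States satisfying ¬AG wait1: {n0, n1, n2, n3, n4, n5, n6}.
States satisfying try2: {n0, n1}.
States satisfying AF try2: {n0, n1}.
States satisfying ¬AG wait1 ∨ AF try2: {n0, n1, n2, n3, n4, n5, n6}.
n0 ∈ Sat(¬AG wait1 ∨ AF try2).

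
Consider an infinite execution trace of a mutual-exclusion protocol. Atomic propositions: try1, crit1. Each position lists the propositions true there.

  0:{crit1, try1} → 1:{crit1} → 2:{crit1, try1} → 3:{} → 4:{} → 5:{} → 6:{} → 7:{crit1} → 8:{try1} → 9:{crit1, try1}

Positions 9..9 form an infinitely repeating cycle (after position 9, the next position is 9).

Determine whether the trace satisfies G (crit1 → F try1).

crit1 → F try1 holds at every position 0..9, and those are all positions ever visited, so G (crit1 → F try1) holds.
Positions where crit1 holds: 0, 1, 2, 7, 9.
Check F try1 at each: 0→ok, 1→ok, 2→ok, 7→ok, 9→ok.

Yes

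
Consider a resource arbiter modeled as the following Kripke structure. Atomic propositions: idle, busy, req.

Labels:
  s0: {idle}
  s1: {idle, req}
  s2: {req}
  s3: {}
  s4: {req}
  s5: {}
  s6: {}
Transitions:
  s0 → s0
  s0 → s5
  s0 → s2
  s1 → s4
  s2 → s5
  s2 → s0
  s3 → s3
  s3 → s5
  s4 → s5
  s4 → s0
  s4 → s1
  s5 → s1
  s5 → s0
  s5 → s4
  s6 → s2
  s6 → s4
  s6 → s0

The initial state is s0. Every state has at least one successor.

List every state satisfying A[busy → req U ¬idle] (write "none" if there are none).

{s1, s2, s3, s4, s5, s6}

States satisfying busy → req: {s0, s1, s2, s3, s4, s5, s6}.
States satisfying ¬idle: {s2, s3, s4, s5, s6}.
States satisfying A[busy → req U ¬idle]: {s1, s2, s3, s4, s5, s6}.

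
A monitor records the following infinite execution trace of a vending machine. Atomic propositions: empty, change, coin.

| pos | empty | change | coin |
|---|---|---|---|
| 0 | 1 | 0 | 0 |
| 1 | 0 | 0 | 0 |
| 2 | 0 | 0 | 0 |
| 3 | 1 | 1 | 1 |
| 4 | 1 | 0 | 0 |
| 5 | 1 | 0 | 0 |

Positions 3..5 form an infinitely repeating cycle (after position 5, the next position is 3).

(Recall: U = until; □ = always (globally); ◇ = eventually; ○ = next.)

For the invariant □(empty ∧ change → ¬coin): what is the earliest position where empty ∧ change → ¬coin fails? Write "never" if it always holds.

3

Check empty ∧ change → ¬coin at each position in order: 0 ✓, 1 ✓, 2 ✓.
At position 3 the labels are {change, coin, empty}, so empty ∧ change → ¬coin is false there. This is the first violation.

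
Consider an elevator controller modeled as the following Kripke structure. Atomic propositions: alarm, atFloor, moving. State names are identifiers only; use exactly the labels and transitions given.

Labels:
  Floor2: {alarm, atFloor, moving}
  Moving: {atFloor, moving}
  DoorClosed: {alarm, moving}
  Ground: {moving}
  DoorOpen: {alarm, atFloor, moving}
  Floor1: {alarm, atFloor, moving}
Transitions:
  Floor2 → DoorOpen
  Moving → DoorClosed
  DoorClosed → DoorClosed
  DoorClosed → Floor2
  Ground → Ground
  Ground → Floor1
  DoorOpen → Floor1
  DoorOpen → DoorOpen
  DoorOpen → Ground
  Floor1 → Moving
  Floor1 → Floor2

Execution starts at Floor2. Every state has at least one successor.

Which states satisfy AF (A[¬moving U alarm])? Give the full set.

{Floor2, Moving, DoorClosed, DoorOpen, Floor1}

States satisfying A[¬moving U alarm]: {Floor2, DoorClosed, DoorOpen, Floor1}.
States satisfying AF (A[¬moving U alarm]): {Floor2, Moving, DoorClosed, DoorOpen, Floor1}.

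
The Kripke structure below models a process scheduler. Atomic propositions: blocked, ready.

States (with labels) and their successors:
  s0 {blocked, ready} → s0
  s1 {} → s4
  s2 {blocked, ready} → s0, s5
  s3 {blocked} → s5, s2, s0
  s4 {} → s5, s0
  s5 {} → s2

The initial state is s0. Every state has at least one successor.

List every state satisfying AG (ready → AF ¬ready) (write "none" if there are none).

States satisfying ready → AF ¬ready: {s1, s3, s4, s5}.
States satisfying AG (ready → AF ¬ready): ∅.

none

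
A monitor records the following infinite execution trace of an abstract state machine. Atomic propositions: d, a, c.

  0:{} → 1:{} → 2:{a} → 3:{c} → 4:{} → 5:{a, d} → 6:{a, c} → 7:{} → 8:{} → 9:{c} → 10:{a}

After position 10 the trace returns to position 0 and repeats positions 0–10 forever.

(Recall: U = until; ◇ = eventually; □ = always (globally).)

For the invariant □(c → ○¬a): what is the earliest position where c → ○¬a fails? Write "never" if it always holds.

9

Check c → ○¬a at each position in order: 0 ✓, 1 ✓, 2 ✓, 3 ✓, 4 ✓, 5 ✓, 6 ✓, 7 ✓, 8 ✓.
At position 9 the labels are {c} and the next position 10 has {a}, so c → ○¬a is false there. This is the first violation.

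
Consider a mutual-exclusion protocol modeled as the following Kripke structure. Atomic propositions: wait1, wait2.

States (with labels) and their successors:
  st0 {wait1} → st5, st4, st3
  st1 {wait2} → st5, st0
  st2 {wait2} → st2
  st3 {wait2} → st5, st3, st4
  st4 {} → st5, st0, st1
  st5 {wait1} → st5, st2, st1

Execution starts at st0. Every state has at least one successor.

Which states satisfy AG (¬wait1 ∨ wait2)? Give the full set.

{st2}

States satisfying ¬wait1 ∨ wait2: {st1, st2, st3, st4}.
States satisfying AG (¬wait1 ∨ wait2): {st2}.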